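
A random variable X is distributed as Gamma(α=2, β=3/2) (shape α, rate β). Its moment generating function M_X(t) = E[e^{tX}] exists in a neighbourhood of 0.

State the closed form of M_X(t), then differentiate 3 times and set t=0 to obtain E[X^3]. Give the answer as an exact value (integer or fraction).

M_X(t) = 9/(4*(3/2 - t)^2)
D^3[M](t) = -1728/(32*t^5 - 240*t^4 + 720*t^3 - 1080*t^2 + 810*t - 243)

E[X^3] = D^3[M](0) = 64/9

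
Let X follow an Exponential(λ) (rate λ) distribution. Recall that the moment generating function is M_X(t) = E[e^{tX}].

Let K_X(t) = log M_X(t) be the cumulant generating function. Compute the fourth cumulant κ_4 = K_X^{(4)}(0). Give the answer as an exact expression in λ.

M_X(t) = λ/(λ - t)
K_X(t) = log M_X(t) = log(λ) - log(λ - t)
dK/dt = -1/(-λ + t)
d^2K/dt^2 = 1/(λ^2 - 2*λ*t + t^2)
d^3K/dt^3 = -2/(-λ^3 + 3*λ^2*t - 3*λ*t^2 + t^3)
d^4K/dt^4 = 6/(λ^4 - 4*λ^3*t + 6*λ^2*t^2 - 4*λ*t^3 + t^4)

κ_4 = d^4K/dt^4 |_{t=0} = 6/λ^4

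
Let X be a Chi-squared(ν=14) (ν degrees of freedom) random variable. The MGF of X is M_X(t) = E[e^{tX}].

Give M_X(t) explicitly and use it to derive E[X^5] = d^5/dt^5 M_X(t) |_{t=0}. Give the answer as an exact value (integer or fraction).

E[X^5] = D^5[M](0) = 1774080

M_X(t) = (1 - 2*t)^(-7)
D^5[M](t) = 1774080/(4096*t^12 - 24576*t^11 + 67584*t^10 - 112640*t^9 + 126720*t^8 - 101376*t^7 + 59136*t^6 - 25344*t^5 + 7920*t^4 - 1760*t^3 + 264*t^2 - 24*t + 1)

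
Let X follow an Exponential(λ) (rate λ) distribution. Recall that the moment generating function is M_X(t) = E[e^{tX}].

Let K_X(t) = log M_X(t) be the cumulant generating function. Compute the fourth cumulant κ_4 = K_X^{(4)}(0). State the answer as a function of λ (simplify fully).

M_X(t) = λ/(λ - t)
K_X(t) = log M_X(t) = log(λ) - log(λ - t)
dK/dt = -1/(-λ + t)
d^2K/dt^2 = 1/(λ^2 - 2*λ*t + t^2)
d^3K/dt^3 = -2/(-λ^3 + 3*λ^2*t - 3*λ*t^2 + t^3)
d^4K/dt^4 = 6/(λ^4 - 4*λ^3*t + 6*λ^2*t^2 - 4*λ*t^3 + t^4)

κ_4 = d^4K/dt^4 |_{t=0} = 6/λ^4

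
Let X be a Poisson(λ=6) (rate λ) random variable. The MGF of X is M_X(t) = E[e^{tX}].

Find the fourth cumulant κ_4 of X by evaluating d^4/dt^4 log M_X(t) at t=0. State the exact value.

M_X(t) = e^(6*e^(t) - 6)
K_X(t) = log M_X(t) = 6*e^(t) - 6
K′(t) = 6*e^(t)
K′′(t) = 6*e^(t)
K′′′(t) = 6*e^(t)
K′′′′(t) = 6*e^(t)

κ_4 = K′′′′(0) = 6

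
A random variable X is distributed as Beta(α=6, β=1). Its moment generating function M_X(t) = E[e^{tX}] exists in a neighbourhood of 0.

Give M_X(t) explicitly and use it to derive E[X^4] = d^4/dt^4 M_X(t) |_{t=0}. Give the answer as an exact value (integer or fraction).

E[X^4] = M′′′′(0) = 3/5

M_X(t) = ₁F₁(6; 7; t)
M′(t) = 6*₁F₁(7; 8; t)/7
M′′(t) = 3*₁F₁(8; 9; t)/4
M′′′(t) = 2*₁F₁(9; 10; t)/3
M′′′′(t) = 3*₁F₁(10; 11; t)/5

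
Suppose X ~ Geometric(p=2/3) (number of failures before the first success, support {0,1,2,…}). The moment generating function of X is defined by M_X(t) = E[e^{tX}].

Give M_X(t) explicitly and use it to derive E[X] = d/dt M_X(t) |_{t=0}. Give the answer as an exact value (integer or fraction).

E[X] = D[M](0) = 1/2

M_X(t) = 2/(3*(1 - e^(t)/3))
D[M](t) = 2*e^(t)/(e^(2*t) - 6*e^(t) + 9)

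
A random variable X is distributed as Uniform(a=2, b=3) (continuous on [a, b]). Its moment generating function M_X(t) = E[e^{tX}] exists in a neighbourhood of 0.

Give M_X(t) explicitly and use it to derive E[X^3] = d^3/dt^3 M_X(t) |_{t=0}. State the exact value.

E[X^3] = D^3[M](0) = 65/4

M_X(t) = (e^(3*t) - e^(2*t))/t
D^3[M](t) = (27*t^3*e^(3*t) - 8*t^3*e^(2*t) - 27*t^2*e^(3*t) + 12*t^2*e^(2*t) + 18*t*e^(3*t) - 12*t*e^(2*t) - 6*e^(3*t) + 6*e^(2*t))/t^4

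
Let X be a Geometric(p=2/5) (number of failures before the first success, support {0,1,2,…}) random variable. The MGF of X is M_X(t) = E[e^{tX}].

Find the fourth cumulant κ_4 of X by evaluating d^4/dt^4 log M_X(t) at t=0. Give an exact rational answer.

κ_4 = K^(4)(0) = 705/8

M_X(t) = 2/(5*(1 - 3*e^(t)/5))
K_X(t) = log M_X(t) = -log(1 - 3*e^(t)/5) - log(5) + log(2)
K^(4)(t) = (135*e^(3*t) + 900*e^(2*t) + 375*e^(t))/(81*e^(4*t) - 540*e^(3*t) + 1350*e^(2*t) - 1500*e^(t) + 625)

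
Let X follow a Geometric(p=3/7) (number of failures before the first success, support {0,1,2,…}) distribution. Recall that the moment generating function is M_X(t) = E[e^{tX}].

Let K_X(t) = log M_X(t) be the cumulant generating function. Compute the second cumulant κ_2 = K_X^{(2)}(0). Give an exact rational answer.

κ_2 = K′′(0) = 28/9

M_X(t) = 3/(7*(1 - 4*e^(t)/7))
K_X(t) = log M_X(t) = -log(1 - 4*e^(t)/7) - log(7) + log(3)
K′(t) = -4*e^(t)/(4*e^(t) - 7)
K′′(t) = 28*e^(t)/(16*e^(2*t) - 56*e^(t) + 49)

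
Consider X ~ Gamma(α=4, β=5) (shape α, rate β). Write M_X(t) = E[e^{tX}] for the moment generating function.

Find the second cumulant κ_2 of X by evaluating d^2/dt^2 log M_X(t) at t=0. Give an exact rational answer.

κ_2 = d^2K/dt^2 |_{t=0} = 4/25

M_X(t) = 625/(5 - t)^4
K_X(t) = log M_X(t) = -4*log(5 - t) + 4*log(5)
dK/dt = -4/(t - 5)
d^2K/dt^2 = 4/(t^2 - 10*t + 25)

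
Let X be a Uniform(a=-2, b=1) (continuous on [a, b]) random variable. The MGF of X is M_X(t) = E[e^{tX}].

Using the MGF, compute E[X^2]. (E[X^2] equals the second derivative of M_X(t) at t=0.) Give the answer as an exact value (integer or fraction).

M_X(t) = (e^(t) - e^(-2*t))/(3*t)
M^(2)(t) = (t^2*e^(3*t) - 4*t^2 - 2*t*e^(3*t) - 4*t + 2*e^(3*t) - 2)*e^(-2*t)/(3*t^3)

E[X^2] = M^(2)(0) = 1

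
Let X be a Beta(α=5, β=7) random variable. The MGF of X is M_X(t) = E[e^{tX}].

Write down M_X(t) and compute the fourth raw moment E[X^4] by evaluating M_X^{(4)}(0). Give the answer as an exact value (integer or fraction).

E[X^4] = M^(4)(0) = 2/39

M_X(t) = ₁F₁(5; 12; t)
M^(4)(t) = 2*₁F₁(9; 16; t)/39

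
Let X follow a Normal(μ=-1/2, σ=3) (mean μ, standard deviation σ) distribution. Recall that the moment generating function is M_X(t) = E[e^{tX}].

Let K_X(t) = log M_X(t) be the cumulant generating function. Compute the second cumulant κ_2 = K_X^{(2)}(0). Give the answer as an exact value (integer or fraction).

M_X(t) = e^(9*t^2/2 - t/2)
K_X(t) = log M_X(t) = 9*t^2/2 - t/2
D^2[K](t) = 9

κ_2 = D^2[K](0) = 9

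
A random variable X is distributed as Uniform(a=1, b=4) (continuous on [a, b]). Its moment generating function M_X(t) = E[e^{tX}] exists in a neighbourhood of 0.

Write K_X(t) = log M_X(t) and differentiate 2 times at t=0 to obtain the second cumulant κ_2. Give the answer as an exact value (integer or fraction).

M_X(t) = (e^(4*t) - e^(t))/(3*t)
K_X(t) = log M_X(t) = -log(t) + log(e^(4*t) - e^(t)) - log(3)
K^(2)(t) = (-9*t^2*e^(3*t) + e^(6*t) - 2*e^(3*t) + 1)/(t^2*e^(6*t) - 2*t^2*e^(3*t) + t^2)

κ_2 = K^(2)(0) = 3/4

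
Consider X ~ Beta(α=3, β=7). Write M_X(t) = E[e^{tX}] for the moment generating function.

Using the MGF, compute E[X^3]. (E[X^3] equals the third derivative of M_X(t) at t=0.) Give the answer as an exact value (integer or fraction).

E[X^3] = M′′′(0) = 1/22

M_X(t) = ₁F₁(3; 10; t)
M′(t) = 3*₁F₁(4; 11; t)/10
M′′(t) = 6*₁F₁(5; 12; t)/55
M′′′(t) = ₁F₁(6; 13; t)/22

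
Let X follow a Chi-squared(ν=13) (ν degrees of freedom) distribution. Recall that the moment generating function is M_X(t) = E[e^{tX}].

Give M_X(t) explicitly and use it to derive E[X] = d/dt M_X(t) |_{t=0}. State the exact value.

M_X(t) = (1 - 2*t)^(-13/2)
dM/dt = -13/(128*t^7*√(1 - 2*t) - 448*t^6*√(1 - 2*t) + 672*t^5*√(1 - 2*t) - 560*t^4*√(1 - 2*t) + 280*t^3*√(1 - 2*t) - 84*t^2*√(1 - 2*t) + 14*t*√(1 - 2*t) - √(1 - 2*t))

E[X] = dM/dt |_{t=0} = 13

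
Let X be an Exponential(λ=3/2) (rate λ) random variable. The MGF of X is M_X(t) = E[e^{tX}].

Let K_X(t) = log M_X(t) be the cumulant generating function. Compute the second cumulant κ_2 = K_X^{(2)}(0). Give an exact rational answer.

M_X(t) = 3/(2*(3/2 - t))
K_X(t) = log M_X(t) = -log(3/2 - t) - log(2) + log(3)
K^(2)(t) = 4/(4*t^2 - 12*t + 9)

κ_2 = K^(2)(0) = 4/9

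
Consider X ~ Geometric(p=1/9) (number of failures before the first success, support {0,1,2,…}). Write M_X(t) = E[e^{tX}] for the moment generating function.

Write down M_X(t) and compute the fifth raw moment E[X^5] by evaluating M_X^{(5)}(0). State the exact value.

E[X^5] = M^(5)(0) = 4993928

M_X(t) = 1/(9*(1 - 8*e^(t)/9))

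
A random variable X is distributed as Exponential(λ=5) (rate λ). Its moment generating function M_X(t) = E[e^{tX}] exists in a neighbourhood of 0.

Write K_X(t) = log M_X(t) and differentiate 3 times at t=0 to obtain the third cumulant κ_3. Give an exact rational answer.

M_X(t) = 5/(5 - t)
K_X(t) = log M_X(t) = -log(5 - t) + log(5)
dK/dt = -1/(t - 5)
d^2K/dt^2 = 1/(t^2 - 10*t + 25)
d^3K/dt^3 = -2/(t^3 - 15*t^2 + 75*t - 125)

κ_3 = d^3K/dt^3 |_{t=0} = 2/125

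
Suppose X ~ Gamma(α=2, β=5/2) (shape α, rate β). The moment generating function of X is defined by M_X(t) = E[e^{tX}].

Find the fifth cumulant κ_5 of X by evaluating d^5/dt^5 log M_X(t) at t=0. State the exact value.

M_X(t) = 25/(4*(5/2 - t)^2)
K_X(t) = log M_X(t) = -2*log(5/2 - t) - 2*log(2) + 2*log(5)
K^(5)(t) = -1536/(32*t^5 - 400*t^4 + 2000*t^3 - 5000*t^2 + 6250*t - 3125)

κ_5 = K^(5)(0) = 1536/3125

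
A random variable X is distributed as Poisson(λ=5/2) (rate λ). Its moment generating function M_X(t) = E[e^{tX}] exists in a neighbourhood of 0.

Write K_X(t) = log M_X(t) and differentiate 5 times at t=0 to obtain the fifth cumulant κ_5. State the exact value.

κ_5 = K′′′′′(0) = 5/2

M_X(t) = e^(5*e^(t)/2 - 5/2)
K_X(t) = log M_X(t) = 5*e^(t)/2 - 5/2
K′(t) = 5*e^(t)/2
K′′(t) = 5*e^(t)/2
K′′′(t) = 5*e^(t)/2
K′′′′(t) = 5*e^(t)/2
K′′′′′(t) = 5*e^(t)/2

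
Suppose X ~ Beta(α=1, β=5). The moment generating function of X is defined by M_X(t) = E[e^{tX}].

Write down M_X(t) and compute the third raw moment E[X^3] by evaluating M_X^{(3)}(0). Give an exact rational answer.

E[X^3] = M^(3)(0) = 1/56

M_X(t) = ₁F₁(1; 6; t)
M^(3)(t) = ₁F₁(4; 9; t)/56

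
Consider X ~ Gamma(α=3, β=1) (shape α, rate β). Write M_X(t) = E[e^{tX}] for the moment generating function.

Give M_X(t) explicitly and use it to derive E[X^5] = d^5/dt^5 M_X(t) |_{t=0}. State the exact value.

M_X(t) = (1 - t)^(-3)
D^5[M](t) = 2520/(t^8 - 8*t^7 + 28*t^6 - 56*t^5 + 70*t^4 - 56*t^3 + 28*t^2 - 8*t + 1)

E[X^5] = D^5[M](0) = 2520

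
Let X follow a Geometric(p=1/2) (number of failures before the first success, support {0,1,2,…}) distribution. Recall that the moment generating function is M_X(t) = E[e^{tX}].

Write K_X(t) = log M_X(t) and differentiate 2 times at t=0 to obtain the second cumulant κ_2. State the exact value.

M_X(t) = 1/(2*(1 - e^(t)/2))
K_X(t) = log M_X(t) = -log(1 - e^(t)/2) - log(2)
D^2[K](t) = 2*e^(t)/(e^(2*t) - 4*e^(t) + 4)

κ_2 = D^2[K](0) = 2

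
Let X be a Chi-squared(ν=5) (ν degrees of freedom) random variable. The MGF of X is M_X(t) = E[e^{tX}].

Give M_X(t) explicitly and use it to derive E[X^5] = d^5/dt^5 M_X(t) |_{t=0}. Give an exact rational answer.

E[X^5] = M′′′′′(0) = 45045

M_X(t) = (1 - 2*t)^(-5/2)
M′(t) = -5/(8*t^3*√(1 - 2*t) - 12*t^2*√(1 - 2*t) + 6*t*√(1 - 2*t) - √(1 - 2*t))
M′′(t) = 35/(16*t^4*√(1 - 2*t) - 32*t^3*√(1 - 2*t) + 24*t^2*√(1 - 2*t) - 8*t*√(1 - 2*t) + √(1 - 2*t))
M′′′(t) = -315/(32*t^5*√(1 - 2*t) - 80*t^4*√(1 - 2*t) + 80*t^3*√(1 - 2*t) - 40*t^2*√(1 - 2*t) + 10*t*√(1 - 2*t) - √(1 - 2*t))
M′′′′(t) = 3465/(64*t^6*√(1 - 2*t) - 192*t^5*√(1 - 2*t) + 240*t^4*√(1 - 2*t) - 160*t^3*√(1 - 2*t) + 60*t^2*√(1 - 2*t) - 12*t*√(1 - 2*t) + √(1 - 2*t))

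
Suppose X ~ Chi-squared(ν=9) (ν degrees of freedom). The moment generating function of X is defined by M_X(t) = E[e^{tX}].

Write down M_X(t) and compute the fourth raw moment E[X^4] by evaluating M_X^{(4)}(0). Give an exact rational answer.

M_X(t) = (1 - 2*t)^(-9/2)
M′(t) = -9/(32*t^5*√(1 - 2*t) - 80*t^4*√(1 - 2*t) + 80*t^3*√(1 - 2*t) - 40*t^2*√(1 - 2*t) + 10*t*√(1 - 2*t) - √(1 - 2*t))
M′′(t) = 99/(64*t^6*√(1 - 2*t) - 192*t^5*√(1 - 2*t) + 240*t^4*√(1 - 2*t) - 160*t^3*√(1 - 2*t) + 60*t^2*√(1 - 2*t) - 12*t*√(1 - 2*t) + √(1 - 2*t))

E[X^4] = M′′′′(0) = 19305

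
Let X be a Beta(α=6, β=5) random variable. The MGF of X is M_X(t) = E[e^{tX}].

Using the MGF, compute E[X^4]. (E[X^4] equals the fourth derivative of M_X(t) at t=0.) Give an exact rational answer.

M_X(t) = ₁F₁(6; 11; t)
M′(t) = 6*₁F₁(7; 12; t)/11
M′′(t) = 7*₁F₁(8; 13; t)/22
M′′′(t) = 28*₁F₁(9; 14; t)/143
M′′′′(t) = 18*₁F₁(10; 15; t)/143

E[X^4] = M′′′′(0) = 18/143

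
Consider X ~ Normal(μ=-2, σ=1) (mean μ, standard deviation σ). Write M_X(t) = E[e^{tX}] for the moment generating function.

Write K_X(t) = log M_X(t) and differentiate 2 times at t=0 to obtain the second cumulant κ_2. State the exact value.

κ_2 = d^2K/dt^2 |_{t=0} = 1

M_X(t) = e^(t^2/2 - 2*t)
K_X(t) = log M_X(t) = t^2/2 - 2*t
dK/dt = t - 2
d^2K/dt^2 = 1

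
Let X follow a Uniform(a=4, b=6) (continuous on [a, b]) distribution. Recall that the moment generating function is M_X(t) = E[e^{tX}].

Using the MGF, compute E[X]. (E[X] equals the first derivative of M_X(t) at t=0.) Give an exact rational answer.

E[X] = M^(1)(0) = 5

M_X(t) = (e^(6*t) - e^(4*t))/(2*t)
M^(1)(t) = (6*t*e^(6*t) - 4*t*e^(4*t) - e^(6*t) + e^(4*t))/(2*t^2)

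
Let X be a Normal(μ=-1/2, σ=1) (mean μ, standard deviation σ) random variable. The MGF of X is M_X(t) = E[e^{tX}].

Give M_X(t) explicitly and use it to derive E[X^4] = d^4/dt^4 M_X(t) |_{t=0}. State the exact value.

M_X(t) = e^(t^2/2 - t/2)
dM/dt = t*e^(-t/2)*e^(t^2/2) - e^(-t/2)*e^(t^2/2)/2
d^2M/dt^2 = (4*t^2*e^(t^2/2) - 4*t*e^(t^2/2) + 5*e^(t^2/2))*e^(-t/2)/4
d^3M/dt^3 = (8*t^3*e^(t^2/2) - 12*t^2*e^(t^2/2) + 30*t*e^(t^2/2) - 13*e^(t^2/2))*e^(-t/2)/8
d^4M/dt^4 = (16*t^4*e^(t^2/2) - 32*t^3*e^(t^2/2) + 120*t^2*e^(t^2/2) - 104*t*e^(t^2/2) + 73*e^(t^2/2))*e^(-t/2)/16

E[X^4] = d^4M/dt^4 |_{t=0} = 73/16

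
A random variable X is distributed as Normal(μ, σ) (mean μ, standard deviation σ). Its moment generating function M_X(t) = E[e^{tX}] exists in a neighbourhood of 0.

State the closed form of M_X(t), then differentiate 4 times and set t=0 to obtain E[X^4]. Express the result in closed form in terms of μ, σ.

M_X(t) = e^(μ*t + σ^2*t^2/2)

E[X^4] = D^4[M](0) = μ^4 + 6*μ^2*σ^2 + 3*σ^4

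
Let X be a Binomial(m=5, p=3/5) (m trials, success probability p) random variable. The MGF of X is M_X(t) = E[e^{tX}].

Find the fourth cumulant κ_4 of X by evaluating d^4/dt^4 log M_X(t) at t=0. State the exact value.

M_X(t) = (3*e^(t)/5 + 2/5)^5
K_X(t) = log M_X(t) = 5*log(3*e^(t)/5 + 2/5)
K′(t) = 15*e^(t)/(3*e^(t) + 2)
K′′(t) = 30*e^(t)/(9*e^(2*t) + 12*e^(t) + 4)
K′′′(t) = (-90*e^(2*t) + 60*e^(t))/(27*e^(3*t) + 54*e^(2*t) + 36*e^(t) + 8)
K′′′′(t) = (270*e^(3*t) - 720*e^(2*t) + 120*e^(t))/(81*e^(4*t) + 216*e^(3*t) + 216*e^(2*t) + 96*e^(t) + 16)

κ_4 = K′′′′(0) = -66/125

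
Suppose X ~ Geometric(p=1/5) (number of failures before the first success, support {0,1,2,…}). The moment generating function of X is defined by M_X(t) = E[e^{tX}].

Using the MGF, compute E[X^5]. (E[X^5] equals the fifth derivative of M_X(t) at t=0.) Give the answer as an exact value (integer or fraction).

E[X^5] = M′′′′′(0) = 194404

M_X(t) = 1/(5*(1 - 4*e^(t)/5))
M′(t) = 4*e^(t)/(16*e^(2*t) - 40*e^(t) + 25)
M′′(t) = (-16*e^(2*t) - 20*e^(t))/(64*e^(3*t) - 240*e^(2*t) + 300*e^(t) - 125)
M′′′(t) = (64*e^(3*t) + 320*e^(2*t) + 100*e^(t))/(256*e^(4*t) - 1280*e^(3*t) + 2400*e^(2*t) - 2000*e^(t) + 625)
M′′′′(t) = (-256*e^(4*t) - 3520*e^(3*t) - 4400*e^(2*t) - 500*e^(t))/(1024*e^(5*t) - 6400*e^(4*t) + 16000*e^(3*t) - 20000*e^(2*t) + 12500*e^(t) - 3125)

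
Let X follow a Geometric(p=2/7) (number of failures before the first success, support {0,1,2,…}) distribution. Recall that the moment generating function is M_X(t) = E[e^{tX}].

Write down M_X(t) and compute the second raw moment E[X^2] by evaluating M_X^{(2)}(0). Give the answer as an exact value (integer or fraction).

E[X^2] = d^2M/dt^2 |_{t=0} = 15

M_X(t) = 2/(7*(1 - 5*e^(t)/7))
dM/dt = 10*e^(t)/(25*e^(2*t) - 70*e^(t) + 49)
d^2M/dt^2 = (-50*e^(2*t) - 70*e^(t))/(125*e^(3*t) - 525*e^(2*t) + 735*e^(t) - 343)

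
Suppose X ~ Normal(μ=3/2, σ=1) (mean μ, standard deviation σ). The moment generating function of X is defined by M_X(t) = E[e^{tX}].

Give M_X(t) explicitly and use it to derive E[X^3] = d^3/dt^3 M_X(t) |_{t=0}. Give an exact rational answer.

M_X(t) = e^(t^2/2 + 3*t/2)
M′(t) = t*e^(3*t/2)*e^(t^2/2) + 3*e^(3*t/2)*e^(t^2/2)/2
M′′(t) = t^2*e^(3*t/2)*e^(t^2/2) + 3*t*e^(3*t/2)*e^(t^2/2) + 13*e^(3*t/2)*e^(t^2/2)/4
M′′′(t) = t^3*e^(3*t/2)*e^(t^2/2) + 9*t^2*e^(3*t/2)*e^(t^2/2)/2 + 39*t*e^(3*t/2)*e^(t^2/2)/4 + 63*e^(3*t/2)*e^(t^2/2)/8

E[X^3] = M′′′(0) = 63/8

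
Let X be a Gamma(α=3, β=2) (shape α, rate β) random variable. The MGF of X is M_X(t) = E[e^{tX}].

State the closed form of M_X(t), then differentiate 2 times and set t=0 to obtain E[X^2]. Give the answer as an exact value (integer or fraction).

E[X^2] = D^2[M](0) = 3

M_X(t) = 8/(2 - t)^3
D^2[M](t) = -96/(t^5 - 10*t^4 + 40*t^3 - 80*t^2 + 80*t - 32)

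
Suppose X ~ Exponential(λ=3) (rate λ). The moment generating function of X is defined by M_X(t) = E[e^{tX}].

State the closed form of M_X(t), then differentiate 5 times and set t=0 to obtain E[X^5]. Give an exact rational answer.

E[X^5] = d^5M/dt^5 |_{t=0} = 40/81

M_X(t) = 3/(3 - t)
dM/dt = 3/(t^2 - 6*t + 9)
d^2M/dt^2 = -6/(t^3 - 9*t^2 + 27*t - 27)
d^3M/dt^3 = 18/(t^4 - 12*t^3 + 54*t^2 - 108*t + 81)
d^4M/dt^4 = -72/(t^5 - 15*t^4 + 90*t^3 - 270*t^2 + 405*t - 243)
d^5M/dt^5 = 360/(t^6 - 18*t^5 + 135*t^4 - 540*t^3 + 1215*t^2 - 1458*t + 729)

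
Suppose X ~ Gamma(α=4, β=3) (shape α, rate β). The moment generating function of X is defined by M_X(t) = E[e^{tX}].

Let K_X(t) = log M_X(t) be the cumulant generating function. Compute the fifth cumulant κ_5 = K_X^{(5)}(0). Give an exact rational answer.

κ_5 = K^(5)(0) = 32/81

M_X(t) = 81/(3 - t)^4
K_X(t) = log M_X(t) = -4*log(3 - t) + 4*log(3)
K^(5)(t) = -96/(t^5 - 15*t^4 + 90*t^3 - 270*t^2 + 405*t - 243)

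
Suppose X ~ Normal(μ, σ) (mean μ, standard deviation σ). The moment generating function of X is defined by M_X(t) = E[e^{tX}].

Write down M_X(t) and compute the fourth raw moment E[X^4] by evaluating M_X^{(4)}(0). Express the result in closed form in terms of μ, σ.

M_X(t) = e^(μ*t + σ^2*t^2/2)

E[X^4] = M^(4)(0) = μ^4 + 6*μ^2*σ^2 + 3*σ^4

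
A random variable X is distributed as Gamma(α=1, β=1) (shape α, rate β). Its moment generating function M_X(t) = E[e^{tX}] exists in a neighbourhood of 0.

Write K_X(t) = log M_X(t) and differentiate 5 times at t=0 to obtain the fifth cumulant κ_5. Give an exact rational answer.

κ_5 = D^5[K](0) = 24

M_X(t) = 1/(1 - t)
K_X(t) = log M_X(t) = -log(1 - t)
D^5[K](t) = -24/(t^5 - 5*t^4 + 10*t^3 - 10*t^2 + 5*t - 1)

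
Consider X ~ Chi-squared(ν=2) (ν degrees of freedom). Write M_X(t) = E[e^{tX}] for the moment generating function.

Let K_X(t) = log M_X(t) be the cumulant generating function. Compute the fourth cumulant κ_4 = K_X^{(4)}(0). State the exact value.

M_X(t) = 1/(1 - 2*t)
K_X(t) = log M_X(t) = -log(1 - 2*t)
K′(t) = -2/(2*t - 1)
K′′(t) = 4/(4*t^2 - 4*t + 1)
K′′′(t) = -16/(8*t^3 - 12*t^2 + 6*t - 1)
K′′′′(t) = 96/(16*t^4 - 32*t^3 + 24*t^2 - 8*t + 1)

κ_4 = K′′′′(0) = 96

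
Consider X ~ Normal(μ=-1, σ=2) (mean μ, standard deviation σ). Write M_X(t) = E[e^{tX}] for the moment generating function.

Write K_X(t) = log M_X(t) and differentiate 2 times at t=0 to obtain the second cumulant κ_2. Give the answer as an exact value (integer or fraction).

M_X(t) = e^(2*t^2 - t)
K_X(t) = log M_X(t) = 2*t^2 - t
D^2[K](t) = 4

κ_2 = D^2[K](0) = 4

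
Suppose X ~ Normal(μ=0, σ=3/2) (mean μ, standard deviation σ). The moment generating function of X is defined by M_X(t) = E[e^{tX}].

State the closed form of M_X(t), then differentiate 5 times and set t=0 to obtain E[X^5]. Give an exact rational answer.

M_X(t) = e^(9*t^2/8)
M′(t) = 9*t*e^(9*t^2/8)/4
M′′(t) = 81*t^2*e^(9*t^2/8)/16 + 9*e^(9*t^2/8)/4
M′′′(t) = 729*t^3*e^(9*t^2/8)/64 + 243*t*e^(9*t^2/8)/16
M′′′′(t) = 6561*t^4*e^(9*t^2/8)/256 + 2187*t^2*e^(9*t^2/8)/32 + 243*e^(9*t^2/8)/16
M′′′′′(t) = 59049*t^5*e^(9*t^2/8)/1024 + 32805*t^3*e^(9*t^2/8)/128 + 10935*t*e^(9*t^2/8)/64

E[X^5] = M′′′′′(0) = 0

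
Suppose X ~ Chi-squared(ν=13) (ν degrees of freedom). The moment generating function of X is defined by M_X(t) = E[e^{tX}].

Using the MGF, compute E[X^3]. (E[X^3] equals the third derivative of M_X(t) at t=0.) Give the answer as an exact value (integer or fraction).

E[X^3] = d^3M/dt^3 |_{t=0} = 3315

M_X(t) = (1 - 2*t)^(-13/2)
dM/dt = -13/(128*t^7*√(1 - 2*t) - 448*t^6*√(1 - 2*t) + 672*t^5*√(1 - 2*t) - 560*t^4*√(1 - 2*t) + 280*t^3*√(1 - 2*t) - 84*t^2*√(1 - 2*t) + 14*t*√(1 - 2*t) - √(1 - 2*t))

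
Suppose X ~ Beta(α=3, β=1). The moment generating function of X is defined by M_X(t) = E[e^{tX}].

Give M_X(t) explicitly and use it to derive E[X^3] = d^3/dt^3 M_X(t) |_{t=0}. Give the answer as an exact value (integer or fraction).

E[X^3] = M^(3)(0) = 1/2

M_X(t) = ₁F₁(3; 4; t)
M^(3)(t) = ₁F₁(6; 7; t)/2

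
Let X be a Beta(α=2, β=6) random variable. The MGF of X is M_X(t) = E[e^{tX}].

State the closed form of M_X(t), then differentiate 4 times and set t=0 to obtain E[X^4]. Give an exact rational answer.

E[X^4] = M^(4)(0) = 1/66

M_X(t) = ₁F₁(2; 8; t)
M^(4)(t) = ₁F₁(6; 12; t)/66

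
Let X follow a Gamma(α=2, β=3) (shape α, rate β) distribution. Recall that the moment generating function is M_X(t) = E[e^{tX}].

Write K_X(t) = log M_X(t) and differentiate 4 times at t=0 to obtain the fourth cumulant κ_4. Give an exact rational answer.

M_X(t) = 9/(3 - t)^2
K_X(t) = log M_X(t) = -2*log(3 - t) + 2*log(3)
K′(t) = -2/(t - 3)
K′′(t) = 2/(t^2 - 6*t + 9)
K′′′(t) = -4/(t^3 - 9*t^2 + 27*t - 27)
K′′′′(t) = 12/(t^4 - 12*t^3 + 54*t^2 - 108*t + 81)

κ_4 = K′′′′(0) = 4/27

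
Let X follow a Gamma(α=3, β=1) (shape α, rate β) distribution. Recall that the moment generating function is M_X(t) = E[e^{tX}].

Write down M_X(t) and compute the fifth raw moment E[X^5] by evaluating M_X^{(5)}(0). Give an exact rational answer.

M_X(t) = (1 - t)^(-3)
M′(t) = 3/(t^4 - 4*t^3 + 6*t^2 - 4*t + 1)
M′′(t) = -12/(t^5 - 5*t^4 + 10*t^3 - 10*t^2 + 5*t - 1)
M′′′(t) = 60/(t^6 - 6*t^5 + 15*t^4 - 20*t^3 + 15*t^2 - 6*t + 1)
M′′′′(t) = -360/(t^7 - 7*t^6 + 21*t^5 - 35*t^4 + 35*t^3 - 21*t^2 + 7*t - 1)
M′′′′′(t) = 2520/(t^8 - 8*t^7 + 28*t^6 - 56*t^5 + 70*t^4 - 56*t^3 + 28*t^2 - 8*t + 1)

E[X^5] = M′′′′′(0) = 2520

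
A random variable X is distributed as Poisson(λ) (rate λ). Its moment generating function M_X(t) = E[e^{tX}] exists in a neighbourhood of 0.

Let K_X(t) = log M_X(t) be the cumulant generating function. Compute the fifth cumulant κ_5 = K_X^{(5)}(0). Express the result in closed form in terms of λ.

κ_5 = D^5[K](0) = λ

M_X(t) = e^(λ*(e^(t) - 1))
K_X(t) = log M_X(t) = λ*(e^(t) - 1)
D^5[K](t) = λ*e^(t)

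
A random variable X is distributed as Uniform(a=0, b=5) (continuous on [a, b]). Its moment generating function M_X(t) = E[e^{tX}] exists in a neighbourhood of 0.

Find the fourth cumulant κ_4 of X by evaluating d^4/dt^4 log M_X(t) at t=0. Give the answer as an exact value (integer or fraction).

M_X(t) = (e^(5*t) - 1)/(5*t)
K_X(t) = log M_X(t) = -log(t) + log(e^(5*t) - 1) - log(5)

κ_4 = D^4[K](0) = -125/24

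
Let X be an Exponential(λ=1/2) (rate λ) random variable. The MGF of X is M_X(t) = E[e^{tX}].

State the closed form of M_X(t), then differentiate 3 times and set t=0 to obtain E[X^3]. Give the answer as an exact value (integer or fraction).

E[X^3] = M′′′(0) = 48

M_X(t) = 1/(2*(1/2 - t))
M′(t) = 2/(4*t^2 - 4*t + 1)
M′′(t) = -8/(8*t^3 - 12*t^2 + 6*t - 1)
M′′′(t) = 48/(16*t^4 - 32*t^3 + 24*t^2 - 8*t + 1)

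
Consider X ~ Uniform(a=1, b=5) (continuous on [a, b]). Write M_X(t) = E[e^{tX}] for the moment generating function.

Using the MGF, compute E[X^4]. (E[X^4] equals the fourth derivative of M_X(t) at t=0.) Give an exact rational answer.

M_X(t) = (e^(5*t) - e^(t))/(4*t)
M′(t) = (5*t*e^(5*t) - t*e^(t) - e^(5*t) + e^(t))/(4*t^2)
M′′(t) = (25*t^2*e^(5*t) - t^2*e^(t) - 10*t*e^(5*t) + 2*t*e^(t) + 2*e^(5*t) - 2*e^(t))/(4*t^3)
M′′′(t) = (125*t^3*e^(5*t) - t^3*e^(t) - 75*t^2*e^(5*t) + 3*t^2*e^(t) + 30*t*e^(5*t) - 6*t*e^(t) - 6*e^(5*t) + 6*e^(t))/(4*t^4)
M′′′′(t) = (625*t^4*e^(5*t) - t^4*e^(t) - 500*t^3*e^(5*t) + 4*t^3*e^(t) + 300*t^2*e^(5*t) - 12*t^2*e^(t) - 120*t*e^(5*t) + 24*t*e^(t) + 24*e^(5*t) - 24*e^(t))/(4*t^5)

E[X^4] = M′′′′(0) = 781/5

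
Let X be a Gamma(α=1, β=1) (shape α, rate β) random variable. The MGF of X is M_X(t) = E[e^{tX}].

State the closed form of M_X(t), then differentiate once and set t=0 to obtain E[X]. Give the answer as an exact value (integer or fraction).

M_X(t) = 1/(1 - t)
dM/dt = 1/(t^2 - 2*t + 1)

E[X] = dM/dt |_{t=0} = 1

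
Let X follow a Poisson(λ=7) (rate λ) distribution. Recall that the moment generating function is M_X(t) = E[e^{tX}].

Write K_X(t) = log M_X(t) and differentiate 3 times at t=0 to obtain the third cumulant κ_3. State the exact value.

M_X(t) = e^(7*e^(t) - 7)
K_X(t) = log M_X(t) = 7*e^(t) - 7
K′(t) = 7*e^(t)
K′′(t) = 7*e^(t)
K′′′(t) = 7*e^(t)

κ_3 = K′′′(0) = 7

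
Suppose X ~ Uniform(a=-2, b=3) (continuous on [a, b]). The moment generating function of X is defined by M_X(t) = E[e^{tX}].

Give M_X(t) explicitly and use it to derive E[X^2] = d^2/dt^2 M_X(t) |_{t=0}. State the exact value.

E[X^2] = d^2M/dt^2 |_{t=0} = 7/3

M_X(t) = (e^(3*t) - e^(-2*t))/(5*t)
dM/dt = (3*t*e^(5*t) + 2*t - e^(5*t) + 1)*e^(-2*t)/(5*t^2)
d^2M/dt^2 = (9*t^2*e^(5*t) - 4*t^2 - 6*t*e^(5*t) - 4*t + 2*e^(5*t) - 2)*e^(-2*t)/(5*t^3)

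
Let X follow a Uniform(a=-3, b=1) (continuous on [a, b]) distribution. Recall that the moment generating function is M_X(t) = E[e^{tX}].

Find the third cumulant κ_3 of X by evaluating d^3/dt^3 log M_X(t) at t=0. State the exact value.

M_X(t) = (e^(t) - e^(-3*t))/(4*t)
K_X(t) = log M_X(t) = -log(t) + log(e^(t) - e^(-3*t)) - 2*log(2)
K^(3)(t) = (64*t^3*e^(8*t) + 64*t^3*e^(4*t) - 2*e^(12*t) + 6*e^(8*t) - 6*e^(4*t) + 2)/(t^3*e^(12*t) - 3*t^3*e^(8*t) + 3*t^3*e^(4*t) - t^3)

κ_3 = K^(3)(0) = 0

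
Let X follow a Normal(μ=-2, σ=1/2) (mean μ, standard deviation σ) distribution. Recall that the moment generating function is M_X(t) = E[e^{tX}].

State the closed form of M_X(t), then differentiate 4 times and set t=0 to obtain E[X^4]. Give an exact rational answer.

E[X^4] = M^(4)(0) = 355/16

M_X(t) = e^(t^2/8 - 2*t)
M^(4)(t) = (t^4*e^(t^2/8) - 32*t^3*e^(t^2/8) + 408*t^2*e^(t^2/8) - 2432*t*e^(t^2/8) + 5680*e^(t^2/8))*e^(-2*t)/256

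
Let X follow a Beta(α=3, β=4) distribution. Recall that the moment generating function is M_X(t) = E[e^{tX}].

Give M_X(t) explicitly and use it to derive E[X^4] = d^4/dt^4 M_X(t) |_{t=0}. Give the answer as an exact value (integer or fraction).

E[X^4] = M^(4)(0) = 1/14

M_X(t) = ₁F₁(3; 7; t)
M^(4)(t) = ₁F₁(7; 11; t)/14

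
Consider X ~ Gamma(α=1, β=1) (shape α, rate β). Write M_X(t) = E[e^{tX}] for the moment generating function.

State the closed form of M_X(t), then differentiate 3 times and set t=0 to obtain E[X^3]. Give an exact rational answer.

M_X(t) = 1/(1 - t)
D^3[M](t) = 6/(t^4 - 4*t^3 + 6*t^2 - 4*t + 1)

E[X^3] = D^3[M](0) = 6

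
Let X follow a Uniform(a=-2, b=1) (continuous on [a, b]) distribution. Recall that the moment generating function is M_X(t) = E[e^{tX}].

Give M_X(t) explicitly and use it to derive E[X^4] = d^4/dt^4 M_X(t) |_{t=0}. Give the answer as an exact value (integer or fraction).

M_X(t) = (e^(t) - e^(-2*t))/(3*t)
M^(4)(t) = (t^4*e^(3*t) - 16*t^4 - 4*t^3*e^(3*t) - 32*t^3 + 12*t^2*e^(3*t) - 48*t^2 - 24*t*e^(3*t) - 48*t + 24*e^(3*t) - 24)*e^(-2*t)/(3*t^5)

E[X^4] = M^(4)(0) = 11/5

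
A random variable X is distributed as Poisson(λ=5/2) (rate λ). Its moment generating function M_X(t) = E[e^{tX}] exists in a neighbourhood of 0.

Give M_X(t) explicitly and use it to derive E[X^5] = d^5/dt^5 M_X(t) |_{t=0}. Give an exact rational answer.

E[X^5] = M^(5)(0) = 31205/32

M_X(t) = e^(5*e^(t)/2 - 5/2)
M^(5)(t) = (3125*e^(5*t)*e^(5*e^(t)/2) + 12500*e^(4*t)*e^(5*e^(t)/2) + 12500*e^(3*t)*e^(5*e^(t)/2) + 3000*e^(2*t)*e^(5*e^(t)/2) + 80*e^(t)*e^(5*e^(t)/2))*e^(-5/2)/32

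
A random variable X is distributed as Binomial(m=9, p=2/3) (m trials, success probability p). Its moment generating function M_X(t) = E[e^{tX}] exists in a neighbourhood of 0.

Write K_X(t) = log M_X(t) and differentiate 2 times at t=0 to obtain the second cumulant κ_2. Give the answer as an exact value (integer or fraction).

M_X(t) = (2*e^(t)/3 + 1/3)^9
K_X(t) = log M_X(t) = 9*log(2*e^(t)/3 + 1/3)
K′(t) = 18*e^(t)/(2*e^(t) + 1)
K′′(t) = 18*e^(t)/(4*e^(2*t) + 4*e^(t) + 1)

κ_2 = K′′(0) = 2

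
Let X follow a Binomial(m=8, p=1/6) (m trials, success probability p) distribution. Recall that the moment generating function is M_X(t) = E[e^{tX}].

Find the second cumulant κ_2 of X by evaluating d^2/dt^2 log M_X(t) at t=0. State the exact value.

κ_2 = D^2[K](0) = 10/9

M_X(t) = (e^(t)/6 + 5/6)^8
K_X(t) = log M_X(t) = 8*log(e^(t)/6 + 5/6)
D^2[K](t) = 40*e^(t)/(e^(2*t) + 10*e^(t) + 25)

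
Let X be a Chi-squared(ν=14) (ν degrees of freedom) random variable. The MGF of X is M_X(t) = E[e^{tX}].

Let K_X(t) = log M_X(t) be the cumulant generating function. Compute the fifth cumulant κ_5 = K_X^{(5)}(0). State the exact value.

κ_5 = D^5[K](0) = 5376

M_X(t) = (1 - 2*t)^(-7)
K_X(t) = log M_X(t) = -7*log(1 - 2*t)
D^5[K](t) = -5376/(32*t^5 - 80*t^4 + 80*t^3 - 40*t^2 + 10*t - 1)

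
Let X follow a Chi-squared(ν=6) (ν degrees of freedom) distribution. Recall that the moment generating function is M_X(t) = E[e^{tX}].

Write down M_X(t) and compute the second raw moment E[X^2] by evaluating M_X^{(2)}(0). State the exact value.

M_X(t) = (1 - 2*t)^(-3)
M′(t) = 6/(16*t^4 - 32*t^3 + 24*t^2 - 8*t + 1)
M′′(t) = -48/(32*t^5 - 80*t^4 + 80*t^3 - 40*t^2 + 10*t - 1)

E[X^2] = M′′(0) = 48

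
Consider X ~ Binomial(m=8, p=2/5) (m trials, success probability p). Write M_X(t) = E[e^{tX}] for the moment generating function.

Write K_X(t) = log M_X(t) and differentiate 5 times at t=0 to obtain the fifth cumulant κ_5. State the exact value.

M_X(t) = (2*e^(t)/5 + 3/5)^8
K_X(t) = log M_X(t) = 8*log(2*e^(t)/5 + 3/5)
K′(t) = 16*e^(t)/(2*e^(t) + 3)
K′′(t) = 48*e^(t)/(4*e^(2*t) + 12*e^(t) + 9)
K′′′(t) = (-96*e^(2*t) + 144*e^(t))/(8*e^(3*t) + 36*e^(2*t) + 54*e^(t) + 27)
K′′′′(t) = (192*e^(3*t) - 1152*e^(2*t) + 432*e^(t))/(16*e^(4*t) + 96*e^(3*t) + 216*e^(2*t) + 216*e^(t) + 81)
K′′′′′(t) = (-384*e^(4*t) + 6336*e^(3*t) - 9504*e^(2*t) + 1296*e^(t))/(32*e^(5*t) + 240*e^(4*t) + 720*e^(3*t) + 1080*e^(2*t) + 810*e^(t) + 243)

κ_5 = K′′′′′(0) = -2256/3125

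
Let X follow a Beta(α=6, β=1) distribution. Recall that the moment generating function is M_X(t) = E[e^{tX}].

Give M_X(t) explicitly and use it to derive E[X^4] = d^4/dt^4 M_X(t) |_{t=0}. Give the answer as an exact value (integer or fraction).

E[X^4] = D^4[M](0) = 3/5

M_X(t) = ₁F₁(6; 7; t)
D^4[M](t) = 3*₁F₁(10; 11; t)/5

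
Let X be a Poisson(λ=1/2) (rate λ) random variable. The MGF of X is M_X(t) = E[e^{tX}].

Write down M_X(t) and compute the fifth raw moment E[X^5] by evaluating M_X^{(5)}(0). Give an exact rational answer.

M_X(t) = e^(e^(t)/2 - 1/2)
dM/dt = e^(-1/2)*e^(t)*e^(e^(t)/2)/2
d^2M/dt^2 = (e^(2*t)*e^(e^(t)/2) + 2*e^(t)*e^(e^(t)/2))*e^(-1/2)/4
d^3M/dt^3 = (e^(3*t)*e^(e^(t)/2) + 6*e^(2*t)*e^(e^(t)/2) + 4*e^(t)*e^(e^(t)/2))*e^(-1/2)/8
d^4M/dt^4 = (e^(4*t)*e^(e^(t)/2) + 12*e^(3*t)*e^(e^(t)/2) + 28*e^(2*t)*e^(e^(t)/2) + 8*e^(t)*e^(e^(t)/2))*e^(-1/2)/16
d^5M/dt^5 = (e^(5*t)*e^(e^(t)/2) + 20*e^(4*t)*e^(e^(t)/2) + 100*e^(3*t)*e^(e^(t)/2) + 120*e^(2*t)*e^(e^(t)/2) + 16*e^(t)*e^(e^(t)/2))*e^(-1/2)/32

E[X^5] = d^5M/dt^5 |_{t=0} = 257/32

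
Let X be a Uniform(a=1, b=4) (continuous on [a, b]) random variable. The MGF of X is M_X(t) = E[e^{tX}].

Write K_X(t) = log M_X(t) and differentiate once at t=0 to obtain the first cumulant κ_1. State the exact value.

M_X(t) = (e^(4*t) - e^(t))/(3*t)
K_X(t) = log M_X(t) = -log(t) + log(e^(4*t) - e^(t)) - log(3)
D[K](t) = (4*t*e^(3*t) - t - e^(3*t) + 1)/(t*e^(3*t) - t)

κ_1 = D[K](0) = 5/2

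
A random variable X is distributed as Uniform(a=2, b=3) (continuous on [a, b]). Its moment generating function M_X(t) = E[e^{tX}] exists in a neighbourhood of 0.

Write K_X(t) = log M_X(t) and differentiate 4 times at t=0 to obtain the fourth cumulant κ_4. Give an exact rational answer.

M_X(t) = (e^(3*t) - e^(2*t))/t
K_X(t) = log M_X(t) = -log(t) + log(e^(3*t) - e^(2*t))
dK/dt = (3*t*e^(t) - 2*t - e^(t) + 1)/(t*e^(t) - t)
d^2K/dt^2 = (-t^2*e^(t) + e^(2*t) - 2*e^(t) + 1)/(t^2*e^(2*t) - 2*t^2*e^(t) + t^2)
d^3K/dt^3 = (t^3*e^(2*t) + t^3*e^(t) - 2*e^(3*t) + 6*e^(2*t) - 6*e^(t) + 2)/(t^3*e^(3*t) - 3*t^3*e^(2*t) + 3*t^3*e^(t) - t^3)

κ_4 = d^4K/dt^4 |_{t=0} = -1/120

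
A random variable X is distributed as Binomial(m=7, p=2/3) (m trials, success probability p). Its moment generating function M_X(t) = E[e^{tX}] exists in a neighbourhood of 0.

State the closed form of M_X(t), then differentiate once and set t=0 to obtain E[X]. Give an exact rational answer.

E[X] = M^(1)(0) = 14/3

M_X(t) = (2*e^(t)/3 + 1/3)^7
M^(1)(t) = 896*e^(7*t)/2187 + 896*e^(6*t)/729 + 1120*e^(5*t)/729 + 2240*e^(4*t)/2187 + 280*e^(3*t)/729 + 56*e^(2*t)/729 + 14*e^(t)/2187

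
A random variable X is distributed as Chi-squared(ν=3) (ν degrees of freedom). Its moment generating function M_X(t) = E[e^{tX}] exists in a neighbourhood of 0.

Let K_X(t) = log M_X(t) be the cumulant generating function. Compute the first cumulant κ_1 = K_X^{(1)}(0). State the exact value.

M_X(t) = (1 - 2*t)^(-3/2)
K_X(t) = log M_X(t) = -3*log(1 - 2*t)/2
K′(t) = -3/(2*t - 1)

κ_1 = K′(0) = 3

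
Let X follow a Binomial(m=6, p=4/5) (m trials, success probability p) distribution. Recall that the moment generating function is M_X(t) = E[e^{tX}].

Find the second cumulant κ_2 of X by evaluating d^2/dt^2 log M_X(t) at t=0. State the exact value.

M_X(t) = (4*e^(t)/5 + 1/5)^6
K_X(t) = log M_X(t) = 6*log(4*e^(t)/5 + 1/5)
K′(t) = 24*e^(t)/(4*e^(t) + 1)
K′′(t) = 24*e^(t)/(16*e^(2*t) + 8*e^(t) + 1)

κ_2 = K′′(0) = 24/25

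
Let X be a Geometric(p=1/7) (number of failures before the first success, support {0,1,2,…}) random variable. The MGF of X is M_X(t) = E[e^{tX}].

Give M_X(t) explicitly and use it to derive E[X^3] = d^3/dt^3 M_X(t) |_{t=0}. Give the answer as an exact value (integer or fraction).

E[X^3] = M^(3)(0) = 1518

M_X(t) = 1/(7*(1 - 6*e^(t)/7))
M^(3)(t) = (216*e^(3*t) + 1008*e^(2*t) + 294*e^(t))/(1296*e^(4*t) - 6048*e^(3*t) + 10584*e^(2*t) - 8232*e^(t) + 2401)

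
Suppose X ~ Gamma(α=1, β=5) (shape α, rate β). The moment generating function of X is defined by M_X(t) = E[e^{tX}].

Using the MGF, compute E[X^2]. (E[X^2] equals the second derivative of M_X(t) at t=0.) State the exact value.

M_X(t) = 5/(5 - t)
M^(2)(t) = -10/(t^3 - 15*t^2 + 75*t - 125)

E[X^2] = M^(2)(0) = 2/25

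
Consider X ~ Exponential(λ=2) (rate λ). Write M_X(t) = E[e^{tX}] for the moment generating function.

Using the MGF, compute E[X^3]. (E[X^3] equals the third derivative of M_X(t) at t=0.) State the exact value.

M_X(t) = 2/(2 - t)
D^3[M](t) = 12/(t^4 - 8*t^3 + 24*t^2 - 32*t + 16)

E[X^3] = D^3[M](0) = 3/4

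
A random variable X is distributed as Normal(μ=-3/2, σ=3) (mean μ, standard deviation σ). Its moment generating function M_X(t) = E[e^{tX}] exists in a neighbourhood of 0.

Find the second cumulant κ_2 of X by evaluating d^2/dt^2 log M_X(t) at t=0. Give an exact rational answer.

κ_2 = K^(2)(0) = 9

M_X(t) = e^(9*t^2/2 - 3*t/2)
K_X(t) = log M_X(t) = 9*t^2/2 - 3*t/2
K^(2)(t) = 9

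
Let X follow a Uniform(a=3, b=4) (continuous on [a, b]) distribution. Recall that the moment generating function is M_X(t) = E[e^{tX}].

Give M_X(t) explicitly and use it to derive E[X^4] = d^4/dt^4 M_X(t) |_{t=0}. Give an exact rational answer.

E[X^4] = d^4M/dt^4 |_{t=0} = 781/5

M_X(t) = (e^(4*t) - e^(3*t))/t
dM/dt = (4*t*e^(4*t) - 3*t*e^(3*t) - e^(4*t) + e^(3*t))/t^2
d^2M/dt^2 = (16*t^2*e^(4*t) - 9*t^2*e^(3*t) - 8*t*e^(4*t) + 6*t*e^(3*t) + 2*e^(4*t) - 2*e^(3*t))/t^3
d^3M/dt^3 = (64*t^3*e^(4*t) - 27*t^3*e^(3*t) - 48*t^2*e^(4*t) + 27*t^2*e^(3*t) + 24*t*e^(4*t) - 18*t*e^(3*t) - 6*e^(4*t) + 6*e^(3*t))/t^4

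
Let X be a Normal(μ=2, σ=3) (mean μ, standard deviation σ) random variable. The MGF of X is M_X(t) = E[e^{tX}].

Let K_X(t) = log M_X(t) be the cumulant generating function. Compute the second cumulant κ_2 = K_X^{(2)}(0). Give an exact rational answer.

M_X(t) = e^(9*t^2/2 + 2*t)
K_X(t) = log M_X(t) = 9*t^2/2 + 2*t
dK/dt = 9*t + 2
d^2K/dt^2 = 9

κ_2 = d^2K/dt^2 |_{t=0} = 9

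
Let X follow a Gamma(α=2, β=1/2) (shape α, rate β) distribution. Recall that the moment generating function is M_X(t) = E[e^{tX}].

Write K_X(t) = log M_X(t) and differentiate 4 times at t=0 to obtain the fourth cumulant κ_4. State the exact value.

M_X(t) = 1/(4*(1/2 - t)^2)
K_X(t) = log M_X(t) = -2*log(1/2 - t) - 2*log(2)
K′(t) = -4/(2*t - 1)
K′′(t) = 8/(4*t^2 - 4*t + 1)
K′′′(t) = -32/(8*t^3 - 12*t^2 + 6*t - 1)
K′′′′(t) = 192/(16*t^4 - 32*t^3 + 24*t^2 - 8*t + 1)

κ_4 = K′′′′(0) = 192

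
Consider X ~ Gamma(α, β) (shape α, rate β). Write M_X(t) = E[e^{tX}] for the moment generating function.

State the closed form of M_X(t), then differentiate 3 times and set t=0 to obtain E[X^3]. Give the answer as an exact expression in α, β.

E[X^3] = D^3[M](0) = α*(α^2 + 3*α + 2)/β^3

M_X(t) = (β/(β - t))^α
D^3[M](t) = (-α^3*β^α*(1/(β - t))^α - 3*α^2*β^α*(1/(β - t))^α - 2*α*β^α*(1/(β - t))^α)/(-β^3 + 3*β^2*t - 3*β*t^2 + t^3)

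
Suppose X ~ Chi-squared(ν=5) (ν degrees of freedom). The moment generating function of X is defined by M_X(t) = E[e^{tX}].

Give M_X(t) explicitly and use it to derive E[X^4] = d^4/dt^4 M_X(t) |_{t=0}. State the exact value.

E[X^4] = D^4[M](0) = 3465

M_X(t) = (1 - 2*t)^(-5/2)
D^4[M](t) = 3465/(64*t^6*√(1 - 2*t) - 192*t^5*√(1 - 2*t) + 240*t^4*√(1 - 2*t) - 160*t^3*√(1 - 2*t) + 60*t^2*√(1 - 2*t) - 12*t*√(1 - 2*t) + √(1 - 2*t))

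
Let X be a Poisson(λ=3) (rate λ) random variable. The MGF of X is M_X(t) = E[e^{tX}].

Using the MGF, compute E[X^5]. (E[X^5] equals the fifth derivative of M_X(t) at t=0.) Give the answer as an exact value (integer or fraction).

E[X^5] = M^(5)(0) = 1866

M_X(t) = e^(3*e^(t) - 3)
M^(5)(t) = (243*e^(5*t)*e^(3*e^(t)) + 810*e^(4*t)*e^(3*e^(t)) + 675*e^(3*t)*e^(3*e^(t)) + 135*e^(2*t)*e^(3*e^(t)) + 3*e^(t)*e^(3*e^(t)))*e^(-3)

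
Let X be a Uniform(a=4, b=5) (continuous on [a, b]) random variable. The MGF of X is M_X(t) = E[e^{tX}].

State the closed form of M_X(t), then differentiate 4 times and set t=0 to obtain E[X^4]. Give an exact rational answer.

M_X(t) = (e^(5*t) - e^(4*t))/t

E[X^4] = D^4[M](0) = 2101/5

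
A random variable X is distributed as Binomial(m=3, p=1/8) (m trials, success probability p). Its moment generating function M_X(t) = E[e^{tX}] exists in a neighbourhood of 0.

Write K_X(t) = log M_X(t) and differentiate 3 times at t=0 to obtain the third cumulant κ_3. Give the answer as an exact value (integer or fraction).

M_X(t) = (e^(t)/8 + 7/8)^3
K_X(t) = log M_X(t) = 3*log(e^(t)/8 + 7/8)
D^3[K](t) = (-21*e^(2*t) + 147*e^(t))/(e^(3*t) + 21*e^(2*t) + 147*e^(t) + 343)

κ_3 = D^3[K](0) = 63/256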